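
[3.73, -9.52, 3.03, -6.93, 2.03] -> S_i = Random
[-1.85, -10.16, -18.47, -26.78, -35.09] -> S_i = -1.85 + -8.31*i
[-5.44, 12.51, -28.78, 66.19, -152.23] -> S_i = -5.44*(-2.30)^i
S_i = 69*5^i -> [69, 345, 1725, 8625, 43125]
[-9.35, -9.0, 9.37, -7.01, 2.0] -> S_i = Random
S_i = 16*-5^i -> [16, -80, 400, -2000, 10000]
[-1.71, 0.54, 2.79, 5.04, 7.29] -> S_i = -1.71 + 2.25*i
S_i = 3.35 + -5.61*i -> [3.35, -2.26, -7.87, -13.48, -19.09]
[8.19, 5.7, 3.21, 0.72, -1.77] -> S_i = 8.19 + -2.49*i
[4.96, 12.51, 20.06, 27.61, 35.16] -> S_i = 4.96 + 7.55*i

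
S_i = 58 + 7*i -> [58, 65, 72, 79, 86]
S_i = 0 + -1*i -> [0, -1, -2, -3, -4]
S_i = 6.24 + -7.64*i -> [6.24, -1.4, -9.04, -16.68, -24.32]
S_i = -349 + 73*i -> [-349, -276, -203, -130, -57]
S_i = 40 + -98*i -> [40, -58, -156, -254, -352]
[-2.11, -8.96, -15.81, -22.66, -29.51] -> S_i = -2.11 + -6.85*i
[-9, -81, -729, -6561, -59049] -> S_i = -9*9^i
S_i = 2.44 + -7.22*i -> [2.44, -4.78, -12.0, -19.22, -26.44]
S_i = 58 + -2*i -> [58, 56, 54, 52, 50]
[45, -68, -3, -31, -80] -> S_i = Random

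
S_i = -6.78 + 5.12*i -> [-6.78, -1.66, 3.46, 8.58, 13.7]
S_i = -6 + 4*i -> [-6, -2, 2, 6, 10]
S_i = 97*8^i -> [97, 776, 6208, 49664, 397312]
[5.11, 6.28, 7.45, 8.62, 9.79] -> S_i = 5.11 + 1.17*i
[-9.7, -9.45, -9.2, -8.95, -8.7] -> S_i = -9.70 + 0.25*i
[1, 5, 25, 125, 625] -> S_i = 1*5^i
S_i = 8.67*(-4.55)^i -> [8.67, -39.45, 179.49, -816.68, 3715.91]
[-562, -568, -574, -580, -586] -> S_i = -562 + -6*i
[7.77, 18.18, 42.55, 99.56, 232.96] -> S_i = 7.77*2.34^i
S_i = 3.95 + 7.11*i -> [3.95, 11.06, 18.17, 25.28, 32.39]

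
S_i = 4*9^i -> [4, 36, 324, 2916, 26244]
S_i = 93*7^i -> [93, 651, 4557, 31899, 223293]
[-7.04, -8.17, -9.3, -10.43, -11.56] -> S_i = -7.04 + -1.13*i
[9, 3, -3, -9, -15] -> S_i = 9 + -6*i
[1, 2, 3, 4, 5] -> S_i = 1 + 1*i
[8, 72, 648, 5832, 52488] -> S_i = 8*9^i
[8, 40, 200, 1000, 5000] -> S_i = 8*5^i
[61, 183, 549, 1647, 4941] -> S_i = 61*3^i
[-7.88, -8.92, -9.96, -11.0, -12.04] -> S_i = -7.88 + -1.04*i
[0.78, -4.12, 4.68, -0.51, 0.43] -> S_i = Random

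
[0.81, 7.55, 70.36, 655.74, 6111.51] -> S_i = 0.81*9.32^i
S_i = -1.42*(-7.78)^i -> [-1.42, 11.05, -85.95, 668.69, -5202.44]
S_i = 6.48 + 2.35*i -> [6.48, 8.83, 11.18, 13.53, 15.88]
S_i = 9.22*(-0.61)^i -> [9.22, -5.62, 3.43, -2.09, 1.28]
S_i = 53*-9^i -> [53, -477, 4293, -38637, 347733]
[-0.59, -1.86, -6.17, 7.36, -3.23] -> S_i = Random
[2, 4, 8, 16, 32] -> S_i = 2*2^i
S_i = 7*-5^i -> [7, -35, 175, -875, 4375]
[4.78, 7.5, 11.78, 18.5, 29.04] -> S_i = 4.78*1.57^i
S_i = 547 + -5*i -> [547, 542, 537, 532, 527]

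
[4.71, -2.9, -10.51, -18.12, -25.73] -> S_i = 4.71 + -7.61*i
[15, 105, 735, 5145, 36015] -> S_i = 15*7^i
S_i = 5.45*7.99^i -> [5.45, 43.55, 347.93, 2779.95, 22211.79]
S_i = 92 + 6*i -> [92, 98, 104, 110, 116]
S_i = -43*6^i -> [-43, -258, -1548, -9288, -55728]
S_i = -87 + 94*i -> [-87, 7, 101, 195, 289]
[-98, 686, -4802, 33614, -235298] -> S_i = -98*-7^i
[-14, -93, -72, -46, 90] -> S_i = Random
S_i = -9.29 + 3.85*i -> [-9.29, -5.44, -1.59, 2.26, 6.11]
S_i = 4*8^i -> [4, 32, 256, 2048, 16384]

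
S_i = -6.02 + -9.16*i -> [-6.02, -15.18, -24.34, -33.5, -42.66]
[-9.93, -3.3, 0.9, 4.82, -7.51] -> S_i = Random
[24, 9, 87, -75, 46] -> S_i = Random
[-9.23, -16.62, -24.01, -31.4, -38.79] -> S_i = -9.23 + -7.39*i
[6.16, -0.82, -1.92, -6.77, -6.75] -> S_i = Random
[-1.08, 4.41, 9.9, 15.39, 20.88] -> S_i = -1.08 + 5.49*i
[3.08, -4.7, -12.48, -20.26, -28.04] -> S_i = 3.08 + -7.78*i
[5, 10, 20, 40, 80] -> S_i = 5*2^i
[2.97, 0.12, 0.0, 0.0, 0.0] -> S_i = 2.97*0.04^i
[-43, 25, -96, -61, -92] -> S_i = Random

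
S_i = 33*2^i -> [33, 66, 132, 264, 528]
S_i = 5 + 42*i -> [5, 47, 89, 131, 173]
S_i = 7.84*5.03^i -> [7.84, 39.44, 198.36, 997.75, 5018.66]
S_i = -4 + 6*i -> [-4, 2, 8, 14, 20]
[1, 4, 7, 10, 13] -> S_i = 1 + 3*i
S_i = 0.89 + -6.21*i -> [0.89, -5.32, -11.53, -17.74, -23.95]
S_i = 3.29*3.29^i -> [3.29, 10.82, 35.61, 117.16, 385.46]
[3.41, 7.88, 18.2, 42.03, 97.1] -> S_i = 3.41*2.31^i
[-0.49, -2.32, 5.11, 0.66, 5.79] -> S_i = Random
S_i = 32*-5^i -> [32, -160, 800, -4000, 20000]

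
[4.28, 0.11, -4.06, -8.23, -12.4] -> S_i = 4.28 + -4.17*i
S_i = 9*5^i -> [9, 45, 225, 1125, 5625]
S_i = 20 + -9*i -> [20, 11, 2, -7, -16]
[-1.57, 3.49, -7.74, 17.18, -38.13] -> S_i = -1.57*(-2.22)^i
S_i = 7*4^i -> [7, 28, 112, 448, 1792]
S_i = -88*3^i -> [-88, -264, -792, -2376, -7128]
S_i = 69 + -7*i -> [69, 62, 55, 48, 41]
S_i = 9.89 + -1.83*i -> [9.89, 8.06, 6.23, 4.4, 2.57]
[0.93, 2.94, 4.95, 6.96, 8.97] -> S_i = 0.93 + 2.01*i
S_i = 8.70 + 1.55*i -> [8.7, 10.25, 11.8, 13.35, 14.9]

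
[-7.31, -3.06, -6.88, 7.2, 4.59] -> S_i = Random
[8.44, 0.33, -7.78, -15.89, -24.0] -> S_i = 8.44 + -8.11*i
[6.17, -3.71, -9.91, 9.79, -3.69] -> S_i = Random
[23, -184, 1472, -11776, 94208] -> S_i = 23*-8^i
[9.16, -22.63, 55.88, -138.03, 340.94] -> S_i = 9.16*(-2.47)^i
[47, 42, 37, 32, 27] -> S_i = 47 + -5*i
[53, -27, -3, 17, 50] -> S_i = Random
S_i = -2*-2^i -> [-2, 4, -8, 16, -32]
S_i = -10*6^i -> [-10, -60, -360, -2160, -12960]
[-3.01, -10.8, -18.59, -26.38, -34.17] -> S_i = -3.01 + -7.79*i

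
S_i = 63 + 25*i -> [63, 88, 113, 138, 163]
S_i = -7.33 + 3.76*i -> [-7.33, -3.57, 0.19, 3.95, 7.71]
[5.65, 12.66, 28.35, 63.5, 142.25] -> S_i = 5.65*2.24^i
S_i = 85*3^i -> [85, 255, 765, 2295, 6885]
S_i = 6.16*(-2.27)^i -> [6.16, -13.98, 31.74, -72.05, 163.56]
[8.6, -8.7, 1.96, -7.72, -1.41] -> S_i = Random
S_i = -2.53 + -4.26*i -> [-2.53, -6.79, -11.05, -15.31, -19.57]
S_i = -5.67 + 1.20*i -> [-5.67, -4.47, -3.27, -2.07, -0.87]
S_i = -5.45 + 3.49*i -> [-5.45, -1.96, 1.53, 5.02, 8.51]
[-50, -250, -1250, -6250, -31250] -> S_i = -50*5^i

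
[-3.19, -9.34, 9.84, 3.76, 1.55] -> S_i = Random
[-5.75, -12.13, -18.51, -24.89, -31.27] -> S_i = -5.75 + -6.38*i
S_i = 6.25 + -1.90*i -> [6.25, 4.35, 2.45, 0.55, -1.35]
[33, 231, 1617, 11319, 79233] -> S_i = 33*7^i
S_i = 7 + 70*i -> [7, 77, 147, 217, 287]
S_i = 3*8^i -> [3, 24, 192, 1536, 12288]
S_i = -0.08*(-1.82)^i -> [-0.08, 0.15, -0.26, 0.48, -0.88]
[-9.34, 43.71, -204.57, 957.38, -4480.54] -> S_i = -9.34*(-4.68)^i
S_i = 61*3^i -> [61, 183, 549, 1647, 4941]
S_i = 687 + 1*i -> [687, 688, 689, 690, 691]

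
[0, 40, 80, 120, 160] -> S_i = 0 + 40*i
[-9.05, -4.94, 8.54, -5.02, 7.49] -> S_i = Random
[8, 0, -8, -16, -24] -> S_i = 8 + -8*i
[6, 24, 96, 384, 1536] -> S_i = 6*4^i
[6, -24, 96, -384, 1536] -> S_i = 6*-4^i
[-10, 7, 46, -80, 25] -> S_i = Random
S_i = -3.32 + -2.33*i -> [-3.32, -5.65, -7.98, -10.31, -12.64]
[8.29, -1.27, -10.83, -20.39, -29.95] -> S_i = 8.29 + -9.56*i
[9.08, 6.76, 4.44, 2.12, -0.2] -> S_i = 9.08 + -2.32*i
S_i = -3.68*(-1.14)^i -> [-3.68, 4.2, -4.78, 5.45, -6.22]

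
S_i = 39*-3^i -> [39, -117, 351, -1053, 3159]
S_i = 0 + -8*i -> [0, -8, -16, -24, -32]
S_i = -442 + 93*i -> [-442, -349, -256, -163, -70]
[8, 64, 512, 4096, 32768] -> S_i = 8*8^i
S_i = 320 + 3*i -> [320, 323, 326, 329, 332]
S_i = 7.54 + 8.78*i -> [7.54, 16.32, 25.1, 33.88, 42.66]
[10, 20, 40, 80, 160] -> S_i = 10*2^i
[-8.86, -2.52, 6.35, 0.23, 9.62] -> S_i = Random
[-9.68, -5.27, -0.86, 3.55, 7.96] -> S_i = -9.68 + 4.41*i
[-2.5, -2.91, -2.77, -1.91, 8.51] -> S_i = Random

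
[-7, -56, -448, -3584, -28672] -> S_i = -7*8^i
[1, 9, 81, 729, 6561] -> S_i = 1*9^i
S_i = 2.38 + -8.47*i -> [2.38, -6.09, -14.56, -23.03, -31.5]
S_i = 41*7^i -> [41, 287, 2009, 14063, 98441]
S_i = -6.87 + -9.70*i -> [-6.87, -16.57, -26.27, -35.97, -45.67]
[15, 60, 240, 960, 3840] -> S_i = 15*4^i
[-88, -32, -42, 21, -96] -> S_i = Random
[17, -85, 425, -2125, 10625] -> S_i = 17*-5^i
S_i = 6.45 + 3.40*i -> [6.45, 9.85, 13.25, 16.65, 20.05]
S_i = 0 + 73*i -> [0, 73, 146, 219, 292]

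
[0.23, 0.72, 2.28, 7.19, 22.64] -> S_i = 0.23*3.15^i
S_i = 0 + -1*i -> [0, -1, -2, -3, -4]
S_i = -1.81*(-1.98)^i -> [-1.81, 3.58, -7.1, 14.05, -27.82]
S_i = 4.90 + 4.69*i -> [4.9, 9.59, 14.28, 18.97, 23.66]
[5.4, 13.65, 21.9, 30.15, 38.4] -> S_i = 5.40 + 8.25*i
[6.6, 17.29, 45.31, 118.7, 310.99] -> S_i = 6.60*2.62^i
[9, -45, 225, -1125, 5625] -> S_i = 9*-5^i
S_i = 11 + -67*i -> [11, -56, -123, -190, -257]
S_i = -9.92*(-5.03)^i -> [-9.92, 49.9, -250.98, 1262.45, -6350.14]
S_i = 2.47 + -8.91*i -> [2.47, -6.44, -15.35, -24.26, -33.17]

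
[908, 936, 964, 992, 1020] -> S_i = 908 + 28*i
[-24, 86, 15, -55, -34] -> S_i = Random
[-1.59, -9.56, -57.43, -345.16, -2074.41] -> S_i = -1.59*6.01^i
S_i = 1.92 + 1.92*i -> [1.92, 3.84, 5.76, 7.68, 9.6]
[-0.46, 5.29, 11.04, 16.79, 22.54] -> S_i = -0.46 + 5.75*i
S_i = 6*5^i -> [6, 30, 150, 750, 3750]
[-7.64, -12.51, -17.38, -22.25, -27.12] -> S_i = -7.64 + -4.87*i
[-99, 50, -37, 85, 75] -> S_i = Random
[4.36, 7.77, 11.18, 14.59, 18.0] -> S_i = 4.36 + 3.41*i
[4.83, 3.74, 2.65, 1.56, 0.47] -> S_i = 4.83 + -1.09*i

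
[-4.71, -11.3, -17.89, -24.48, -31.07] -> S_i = -4.71 + -6.59*i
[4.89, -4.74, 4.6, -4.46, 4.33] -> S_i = 4.89*(-0.97)^i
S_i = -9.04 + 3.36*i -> [-9.04, -5.68, -2.32, 1.04, 4.4]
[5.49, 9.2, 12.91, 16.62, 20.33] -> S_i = 5.49 + 3.71*i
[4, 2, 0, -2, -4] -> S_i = 4 + -2*i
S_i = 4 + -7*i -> [4, -3, -10, -17, -24]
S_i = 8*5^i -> [8, 40, 200, 1000, 5000]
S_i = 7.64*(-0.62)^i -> [7.64, -4.74, 2.94, -1.82, 1.13]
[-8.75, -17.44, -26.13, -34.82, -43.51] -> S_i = -8.75 + -8.69*i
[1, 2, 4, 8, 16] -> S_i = 1*2^i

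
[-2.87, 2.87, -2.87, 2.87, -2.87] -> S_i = -2.87*(-1.00)^i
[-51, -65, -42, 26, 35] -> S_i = Random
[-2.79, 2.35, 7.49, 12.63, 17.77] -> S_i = -2.79 + 5.14*i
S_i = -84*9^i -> [-84, -756, -6804, -61236, -551124]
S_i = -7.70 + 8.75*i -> [-7.7, 1.05, 9.8, 18.55, 27.3]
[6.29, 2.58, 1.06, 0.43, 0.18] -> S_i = 6.29*0.41^i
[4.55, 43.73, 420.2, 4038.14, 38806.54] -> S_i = 4.55*9.61^i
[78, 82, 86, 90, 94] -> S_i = 78 + 4*i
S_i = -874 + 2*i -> [-874, -872, -870, -868, -866]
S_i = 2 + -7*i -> [2, -5, -12, -19, -26]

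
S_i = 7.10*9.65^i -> [7.1, 68.52, 661.17, 6380.29, 61569.78]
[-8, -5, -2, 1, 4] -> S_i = -8 + 3*i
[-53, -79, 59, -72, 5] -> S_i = Random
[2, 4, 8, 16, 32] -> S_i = 2*2^i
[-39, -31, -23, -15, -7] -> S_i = -39 + 8*i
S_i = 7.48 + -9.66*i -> [7.48, -2.18, -11.84, -21.5, -31.16]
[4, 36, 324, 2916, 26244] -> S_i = 4*9^i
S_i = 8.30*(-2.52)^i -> [8.3, -20.92, 52.71, -132.82, 334.72]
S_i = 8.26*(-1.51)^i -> [8.26, -12.47, 18.83, -28.44, 42.94]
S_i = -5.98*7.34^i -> [-5.98, -43.89, -322.18, -2364.77, -17357.43]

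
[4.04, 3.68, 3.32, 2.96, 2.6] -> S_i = 4.04 + -0.36*i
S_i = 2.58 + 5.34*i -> [2.58, 7.92, 13.26, 18.6, 23.94]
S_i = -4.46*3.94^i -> [-4.46, -17.57, -69.24, -272.79, -1074.78]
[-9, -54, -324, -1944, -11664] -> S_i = -9*6^i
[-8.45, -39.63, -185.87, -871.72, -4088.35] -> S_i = -8.45*4.69^i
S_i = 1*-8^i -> [1, -8, 64, -512, 4096]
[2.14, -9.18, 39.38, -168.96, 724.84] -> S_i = 2.14*(-4.29)^i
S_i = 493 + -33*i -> [493, 460, 427, 394, 361]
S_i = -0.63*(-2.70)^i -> [-0.63, 1.7, -4.59, 12.4, -33.48]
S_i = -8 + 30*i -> [-8, 22, 52, 82, 112]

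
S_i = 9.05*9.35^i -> [9.05, 84.62, 791.17, 7397.47, 69166.38]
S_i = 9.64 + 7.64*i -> [9.64, 17.28, 24.92, 32.56, 40.2]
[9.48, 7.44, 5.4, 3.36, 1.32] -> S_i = 9.48 + -2.04*i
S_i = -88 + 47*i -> [-88, -41, 6, 53, 100]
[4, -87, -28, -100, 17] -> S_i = Random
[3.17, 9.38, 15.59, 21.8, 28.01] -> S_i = 3.17 + 6.21*i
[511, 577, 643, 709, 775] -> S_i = 511 + 66*i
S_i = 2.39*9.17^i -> [2.39, 21.92, 200.97, 1842.92, 16899.55]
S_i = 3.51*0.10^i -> [3.51, 0.35, 0.04, 0.0, 0.0]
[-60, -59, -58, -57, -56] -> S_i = -60 + 1*i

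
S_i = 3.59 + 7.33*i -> [3.59, 10.92, 18.25, 25.58, 32.91]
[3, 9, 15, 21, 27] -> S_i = 3 + 6*i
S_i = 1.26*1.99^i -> [1.26, 2.51, 4.99, 9.93, 19.76]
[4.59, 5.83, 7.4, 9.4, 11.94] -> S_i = 4.59*1.27^i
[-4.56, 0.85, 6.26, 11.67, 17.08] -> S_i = -4.56 + 5.41*i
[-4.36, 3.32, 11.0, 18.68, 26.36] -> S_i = -4.36 + 7.68*i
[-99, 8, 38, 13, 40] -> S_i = Random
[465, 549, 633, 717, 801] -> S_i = 465 + 84*i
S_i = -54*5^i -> [-54, -270, -1350, -6750, -33750]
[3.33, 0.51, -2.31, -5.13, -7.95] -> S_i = 3.33 + -2.82*i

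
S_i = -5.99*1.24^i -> [-5.99, -7.43, -9.21, -11.42, -14.16]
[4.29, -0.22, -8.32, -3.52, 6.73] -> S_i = Random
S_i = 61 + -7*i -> [61, 54, 47, 40, 33]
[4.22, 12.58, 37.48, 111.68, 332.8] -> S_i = 4.22*2.98^i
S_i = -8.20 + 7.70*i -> [-8.2, -0.5, 7.2, 14.9, 22.6]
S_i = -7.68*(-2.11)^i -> [-7.68, 16.2, -34.19, 72.15, -152.23]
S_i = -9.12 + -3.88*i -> [-9.12, -13.0, -16.88, -20.76, -24.64]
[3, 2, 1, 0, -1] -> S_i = 3 + -1*i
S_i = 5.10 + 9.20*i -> [5.1, 14.3, 23.5, 32.7, 41.9]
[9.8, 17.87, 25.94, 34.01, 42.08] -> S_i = 9.80 + 8.07*i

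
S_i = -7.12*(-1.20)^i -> [-7.12, 8.54, -10.25, 12.3, -14.76]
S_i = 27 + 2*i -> [27, 29, 31, 33, 35]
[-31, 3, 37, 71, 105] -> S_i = -31 + 34*i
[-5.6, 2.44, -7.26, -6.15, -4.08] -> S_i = Random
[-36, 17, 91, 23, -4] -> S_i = Random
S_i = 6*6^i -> [6, 36, 216, 1296, 7776]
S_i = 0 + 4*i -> [0, 4, 8, 12, 16]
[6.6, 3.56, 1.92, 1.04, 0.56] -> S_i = 6.60*0.54^i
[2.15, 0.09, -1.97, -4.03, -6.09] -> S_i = 2.15 + -2.06*i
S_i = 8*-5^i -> [8, -40, 200, -1000, 5000]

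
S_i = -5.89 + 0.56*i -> [-5.89, -5.33, -4.77, -4.21, -3.65]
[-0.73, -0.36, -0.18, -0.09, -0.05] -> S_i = -0.73*0.50^i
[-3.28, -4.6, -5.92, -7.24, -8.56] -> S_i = -3.28 + -1.32*i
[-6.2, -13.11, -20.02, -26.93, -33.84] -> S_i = -6.20 + -6.91*i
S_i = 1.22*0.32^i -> [1.22, 0.39, 0.12, 0.04, 0.01]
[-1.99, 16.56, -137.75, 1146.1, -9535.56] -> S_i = -1.99*(-8.32)^i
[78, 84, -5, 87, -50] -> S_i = Random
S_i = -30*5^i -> [-30, -150, -750, -3750, -18750]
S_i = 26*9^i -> [26, 234, 2106, 18954, 170586]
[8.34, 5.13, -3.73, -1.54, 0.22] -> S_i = Random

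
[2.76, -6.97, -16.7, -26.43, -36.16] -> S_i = 2.76 + -9.73*i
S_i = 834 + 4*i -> [834, 838, 842, 846, 850]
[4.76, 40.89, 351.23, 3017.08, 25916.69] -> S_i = 4.76*8.59^i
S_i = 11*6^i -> [11, 66, 396, 2376, 14256]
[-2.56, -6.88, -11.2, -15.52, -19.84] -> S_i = -2.56 + -4.32*i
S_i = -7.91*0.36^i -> [-7.91, -2.85, -1.03, -0.37, -0.13]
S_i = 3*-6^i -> [3, -18, 108, -648, 3888]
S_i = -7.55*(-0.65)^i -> [-7.55, 4.91, -3.19, 2.07, -1.35]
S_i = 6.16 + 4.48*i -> [6.16, 10.64, 15.12, 19.6, 24.08]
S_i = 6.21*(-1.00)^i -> [6.21, -6.21, 6.21, -6.21, 6.21]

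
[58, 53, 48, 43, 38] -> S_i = 58 + -5*i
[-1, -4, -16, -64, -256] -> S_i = -1*4^i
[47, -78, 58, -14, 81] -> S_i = Random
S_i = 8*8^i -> [8, 64, 512, 4096, 32768]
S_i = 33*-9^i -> [33, -297, 2673, -24057, 216513]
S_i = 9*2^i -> [9, 18, 36, 72, 144]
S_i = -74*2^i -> [-74, -148, -296, -592, -1184]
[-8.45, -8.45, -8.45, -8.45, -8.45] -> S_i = -8.45*1.00^i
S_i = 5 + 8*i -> [5, 13, 21, 29, 37]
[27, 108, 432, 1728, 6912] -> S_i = 27*4^i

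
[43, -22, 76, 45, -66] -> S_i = Random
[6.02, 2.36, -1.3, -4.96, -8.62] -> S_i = 6.02 + -3.66*i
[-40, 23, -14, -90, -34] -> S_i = Random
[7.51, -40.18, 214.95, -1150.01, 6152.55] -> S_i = 7.51*(-5.35)^i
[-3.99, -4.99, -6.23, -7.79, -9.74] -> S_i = -3.99*1.25^i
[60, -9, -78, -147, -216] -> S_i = 60 + -69*i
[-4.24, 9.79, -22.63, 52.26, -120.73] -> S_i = -4.24*(-2.31)^i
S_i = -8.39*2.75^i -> [-8.39, -23.07, -63.45, -174.49, -479.84]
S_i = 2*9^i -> [2, 18, 162, 1458, 13122]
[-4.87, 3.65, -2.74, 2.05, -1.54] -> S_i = -4.87*(-0.75)^i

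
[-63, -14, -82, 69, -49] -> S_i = Random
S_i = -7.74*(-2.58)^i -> [-7.74, 19.97, -51.52, 132.92, -342.94]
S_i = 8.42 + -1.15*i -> [8.42, 7.27, 6.12, 4.97, 3.82]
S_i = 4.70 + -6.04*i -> [4.7, -1.34, -7.38, -13.42, -19.46]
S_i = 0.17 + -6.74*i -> [0.17, -6.57, -13.31, -20.05, -26.79]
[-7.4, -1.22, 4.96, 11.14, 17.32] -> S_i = -7.40 + 6.18*i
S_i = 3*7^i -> [3, 21, 147, 1029, 7203]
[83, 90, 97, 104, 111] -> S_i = 83 + 7*i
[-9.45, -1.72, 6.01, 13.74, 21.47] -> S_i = -9.45 + 7.73*i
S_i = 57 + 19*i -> [57, 76, 95, 114, 133]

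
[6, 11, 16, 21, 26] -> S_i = 6 + 5*i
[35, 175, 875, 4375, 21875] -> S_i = 35*5^i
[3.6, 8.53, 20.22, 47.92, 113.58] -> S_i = 3.60*2.37^i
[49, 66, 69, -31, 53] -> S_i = Random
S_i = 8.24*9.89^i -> [8.24, 81.49, 805.97, 7971.06, 78833.78]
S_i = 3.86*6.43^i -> [3.86, 24.82, 159.59, 1026.17, 6598.29]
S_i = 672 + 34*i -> [672, 706, 740, 774, 808]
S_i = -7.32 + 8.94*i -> [-7.32, 1.62, 10.56, 19.5, 28.44]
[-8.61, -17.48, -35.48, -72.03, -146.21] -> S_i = -8.61*2.03^i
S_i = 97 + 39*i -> [97, 136, 175, 214, 253]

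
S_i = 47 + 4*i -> [47, 51, 55, 59, 63]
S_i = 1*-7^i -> [1, -7, 49, -343, 2401]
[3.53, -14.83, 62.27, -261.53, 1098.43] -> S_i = 3.53*(-4.20)^i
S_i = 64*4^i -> [64, 256, 1024, 4096, 16384]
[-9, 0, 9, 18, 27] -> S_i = -9 + 9*i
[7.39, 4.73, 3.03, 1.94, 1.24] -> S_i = 7.39*0.64^i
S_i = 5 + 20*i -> [5, 25, 45, 65, 85]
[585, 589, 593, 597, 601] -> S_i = 585 + 4*i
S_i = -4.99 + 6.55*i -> [-4.99, 1.56, 8.11, 14.66, 21.21]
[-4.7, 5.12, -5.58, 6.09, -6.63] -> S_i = -4.70*(-1.09)^i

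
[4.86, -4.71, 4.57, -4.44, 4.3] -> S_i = 4.86*(-0.97)^i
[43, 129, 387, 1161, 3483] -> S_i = 43*3^i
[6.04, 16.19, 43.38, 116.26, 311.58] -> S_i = 6.04*2.68^i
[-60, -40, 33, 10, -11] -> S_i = Random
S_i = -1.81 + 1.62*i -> [-1.81, -0.19, 1.43, 3.05, 4.67]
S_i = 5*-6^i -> [5, -30, 180, -1080, 6480]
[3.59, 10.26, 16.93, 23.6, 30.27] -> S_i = 3.59 + 6.67*i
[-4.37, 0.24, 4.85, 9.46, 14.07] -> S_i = -4.37 + 4.61*i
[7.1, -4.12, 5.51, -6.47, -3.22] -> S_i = Random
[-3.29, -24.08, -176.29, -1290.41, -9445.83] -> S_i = -3.29*7.32^i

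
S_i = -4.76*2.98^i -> [-4.76, -14.18, -42.27, -125.97, -375.38]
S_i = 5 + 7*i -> [5, 12, 19, 26, 33]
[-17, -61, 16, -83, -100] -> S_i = Random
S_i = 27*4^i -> [27, 108, 432, 1728, 6912]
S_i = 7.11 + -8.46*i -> [7.11, -1.35, -9.81, -18.27, -26.73]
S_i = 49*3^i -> [49, 147, 441, 1323, 3969]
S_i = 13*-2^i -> [13, -26, 52, -104, 208]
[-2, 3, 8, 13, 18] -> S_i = -2 + 5*i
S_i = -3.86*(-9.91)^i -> [-3.86, 38.25, -379.08, 3756.72, -37229.05]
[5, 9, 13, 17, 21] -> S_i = 5 + 4*i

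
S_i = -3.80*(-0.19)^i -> [-3.8, 0.72, -0.14, 0.03, -0.0]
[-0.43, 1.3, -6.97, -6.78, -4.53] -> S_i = Random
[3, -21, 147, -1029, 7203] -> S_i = 3*-7^i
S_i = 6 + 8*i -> [6, 14, 22, 30, 38]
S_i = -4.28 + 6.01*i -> [-4.28, 1.73, 7.74, 13.75, 19.76]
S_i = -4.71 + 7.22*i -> [-4.71, 2.51, 9.73, 16.95, 24.17]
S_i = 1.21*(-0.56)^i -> [1.21, -0.68, 0.38, -0.21, 0.12]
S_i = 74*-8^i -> [74, -592, 4736, -37888, 303104]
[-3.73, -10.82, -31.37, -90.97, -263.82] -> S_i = -3.73*2.90^i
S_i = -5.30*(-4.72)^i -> [-5.3, 25.02, -118.08, 557.32, -2630.53]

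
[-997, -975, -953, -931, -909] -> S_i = -997 + 22*i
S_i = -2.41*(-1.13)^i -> [-2.41, 2.72, -3.08, 3.48, -3.93]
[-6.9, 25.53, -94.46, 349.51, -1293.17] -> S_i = -6.90*(-3.70)^i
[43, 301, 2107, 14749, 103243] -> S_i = 43*7^i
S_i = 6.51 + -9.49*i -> [6.51, -2.98, -12.47, -21.96, -31.45]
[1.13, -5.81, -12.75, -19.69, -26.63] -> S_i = 1.13 + -6.94*i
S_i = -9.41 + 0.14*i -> [-9.41, -9.27, -9.13, -8.99, -8.85]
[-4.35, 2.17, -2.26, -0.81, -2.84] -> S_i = Random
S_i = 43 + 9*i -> [43, 52, 61, 70, 79]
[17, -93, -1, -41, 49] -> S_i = Random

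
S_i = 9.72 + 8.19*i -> [9.72, 17.91, 26.1, 34.29, 42.48]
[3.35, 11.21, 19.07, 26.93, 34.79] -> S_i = 3.35 + 7.86*i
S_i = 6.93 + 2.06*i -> [6.93, 8.99, 11.05, 13.11, 15.17]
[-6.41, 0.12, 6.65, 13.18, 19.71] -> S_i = -6.41 + 6.53*i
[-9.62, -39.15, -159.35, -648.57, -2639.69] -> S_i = -9.62*4.07^i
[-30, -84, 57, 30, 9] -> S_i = Random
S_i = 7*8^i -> [7, 56, 448, 3584, 28672]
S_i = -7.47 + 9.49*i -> [-7.47, 2.02, 11.51, 21.0, 30.49]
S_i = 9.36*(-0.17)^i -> [9.36, -1.59, 0.27, -0.05, 0.01]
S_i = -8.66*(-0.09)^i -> [-8.66, 0.78, -0.07, 0.01, -0.0]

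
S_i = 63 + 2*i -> [63, 65, 67, 69, 71]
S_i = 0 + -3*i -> [0, -3, -6, -9, -12]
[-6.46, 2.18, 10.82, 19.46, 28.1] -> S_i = -6.46 + 8.64*i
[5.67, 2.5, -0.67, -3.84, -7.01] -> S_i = 5.67 + -3.17*i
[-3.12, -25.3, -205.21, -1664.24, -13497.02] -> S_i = -3.12*8.11^i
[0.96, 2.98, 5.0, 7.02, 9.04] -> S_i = 0.96 + 2.02*i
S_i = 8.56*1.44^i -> [8.56, 12.33, 17.75, 25.56, 36.81]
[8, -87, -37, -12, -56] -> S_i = Random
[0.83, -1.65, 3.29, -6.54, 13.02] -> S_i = 0.83*(-1.99)^i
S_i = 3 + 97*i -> [3, 100, 197, 294, 391]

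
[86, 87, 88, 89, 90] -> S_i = 86 + 1*i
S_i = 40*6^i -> [40, 240, 1440, 8640, 51840]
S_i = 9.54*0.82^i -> [9.54, 7.82, 6.41, 5.26, 4.31]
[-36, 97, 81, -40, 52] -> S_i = Random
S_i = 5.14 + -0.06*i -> [5.14, 5.08, 5.02, 4.96, 4.9]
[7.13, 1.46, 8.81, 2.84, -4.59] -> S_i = Random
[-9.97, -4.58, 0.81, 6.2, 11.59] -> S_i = -9.97 + 5.39*i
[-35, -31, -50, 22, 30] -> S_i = Random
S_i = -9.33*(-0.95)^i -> [-9.33, 8.86, -8.42, 8.0, -7.6]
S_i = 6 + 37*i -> [6, 43, 80, 117, 154]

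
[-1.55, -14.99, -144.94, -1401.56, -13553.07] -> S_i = -1.55*9.67^i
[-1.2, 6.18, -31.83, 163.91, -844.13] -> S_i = -1.20*(-5.15)^i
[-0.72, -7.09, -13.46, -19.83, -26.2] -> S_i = -0.72 + -6.37*i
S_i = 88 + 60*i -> [88, 148, 208, 268, 328]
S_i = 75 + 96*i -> [75, 171, 267, 363, 459]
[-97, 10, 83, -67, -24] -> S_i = Random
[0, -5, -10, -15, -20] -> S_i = 0 + -5*i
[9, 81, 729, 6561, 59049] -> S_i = 9*9^i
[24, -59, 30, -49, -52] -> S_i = Random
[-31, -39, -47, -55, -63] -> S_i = -31 + -8*i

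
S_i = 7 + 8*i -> [7, 15, 23, 31, 39]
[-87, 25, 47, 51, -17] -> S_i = Random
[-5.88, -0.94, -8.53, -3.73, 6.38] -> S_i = Random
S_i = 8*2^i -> [8, 16, 32, 64, 128]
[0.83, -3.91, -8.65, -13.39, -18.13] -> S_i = 0.83 + -4.74*i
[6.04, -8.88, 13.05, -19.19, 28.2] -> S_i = 6.04*(-1.47)^i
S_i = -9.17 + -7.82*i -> [-9.17, -16.99, -24.81, -32.63, -40.45]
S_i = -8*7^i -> [-8, -56, -392, -2744, -19208]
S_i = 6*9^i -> [6, 54, 486, 4374, 39366]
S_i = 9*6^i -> [9, 54, 324, 1944, 11664]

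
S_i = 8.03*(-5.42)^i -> [8.03, -43.52, 235.89, -1278.54, 6929.67]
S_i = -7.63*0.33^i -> [-7.63, -2.52, -0.83, -0.27, -0.09]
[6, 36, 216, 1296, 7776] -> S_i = 6*6^i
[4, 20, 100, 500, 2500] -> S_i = 4*5^i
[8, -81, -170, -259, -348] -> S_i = 8 + -89*i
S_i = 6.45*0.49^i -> [6.45, 3.16, 1.55, 0.76, 0.37]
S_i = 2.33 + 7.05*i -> [2.33, 9.38, 16.43, 23.48, 30.53]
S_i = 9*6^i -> [9, 54, 324, 1944, 11664]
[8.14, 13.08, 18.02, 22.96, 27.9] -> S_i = 8.14 + 4.94*i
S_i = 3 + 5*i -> [3, 8, 13, 18, 23]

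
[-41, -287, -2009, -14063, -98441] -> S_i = -41*7^i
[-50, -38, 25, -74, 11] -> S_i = Random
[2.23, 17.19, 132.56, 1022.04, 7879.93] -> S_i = 2.23*7.71^i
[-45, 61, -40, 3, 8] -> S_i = Random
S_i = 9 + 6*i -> [9, 15, 21, 27, 33]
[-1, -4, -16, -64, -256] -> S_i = -1*4^i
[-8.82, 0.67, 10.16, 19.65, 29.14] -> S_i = -8.82 + 9.49*i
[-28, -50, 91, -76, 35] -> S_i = Random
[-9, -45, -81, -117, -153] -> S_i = -9 + -36*i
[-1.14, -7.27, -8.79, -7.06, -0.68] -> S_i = Random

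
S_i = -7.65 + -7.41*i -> [-7.65, -15.06, -22.47, -29.88, -37.29]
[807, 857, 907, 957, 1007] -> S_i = 807 + 50*i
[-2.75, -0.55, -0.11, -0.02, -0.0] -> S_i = -2.75*0.20^i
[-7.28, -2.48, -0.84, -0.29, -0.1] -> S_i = -7.28*0.34^i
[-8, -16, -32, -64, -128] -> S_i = -8*2^i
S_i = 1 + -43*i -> [1, -42, -85, -128, -171]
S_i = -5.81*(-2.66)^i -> [-5.81, 15.45, -41.11, 109.35, -290.87]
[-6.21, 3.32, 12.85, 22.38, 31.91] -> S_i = -6.21 + 9.53*i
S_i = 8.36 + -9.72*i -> [8.36, -1.36, -11.08, -20.8, -30.52]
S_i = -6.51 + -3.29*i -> [-6.51, -9.8, -13.09, -16.38, -19.67]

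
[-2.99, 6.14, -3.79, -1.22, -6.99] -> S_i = Random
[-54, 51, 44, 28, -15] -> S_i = Random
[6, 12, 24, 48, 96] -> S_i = 6*2^i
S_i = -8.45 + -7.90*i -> [-8.45, -16.35, -24.25, -32.15, -40.05]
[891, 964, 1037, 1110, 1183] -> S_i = 891 + 73*i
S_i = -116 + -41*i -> [-116, -157, -198, -239, -280]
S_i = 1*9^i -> [1, 9, 81, 729, 6561]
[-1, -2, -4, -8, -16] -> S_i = -1*2^i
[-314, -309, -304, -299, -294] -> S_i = -314 + 5*i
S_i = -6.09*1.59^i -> [-6.09, -9.68, -15.4, -24.48, -38.92]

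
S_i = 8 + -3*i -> [8, 5, 2, -1, -4]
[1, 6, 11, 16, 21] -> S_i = 1 + 5*i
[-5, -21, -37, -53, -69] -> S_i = -5 + -16*i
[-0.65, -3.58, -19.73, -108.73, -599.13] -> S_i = -0.65*5.51^i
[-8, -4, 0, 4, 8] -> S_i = -8 + 4*i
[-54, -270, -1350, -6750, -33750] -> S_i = -54*5^i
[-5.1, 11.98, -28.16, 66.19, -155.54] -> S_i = -5.10*(-2.35)^i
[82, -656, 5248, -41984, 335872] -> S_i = 82*-8^i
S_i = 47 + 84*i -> [47, 131, 215, 299, 383]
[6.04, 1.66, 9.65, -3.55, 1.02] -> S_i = Random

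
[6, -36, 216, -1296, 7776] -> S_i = 6*-6^i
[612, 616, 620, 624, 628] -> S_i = 612 + 4*i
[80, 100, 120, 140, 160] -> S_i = 80 + 20*i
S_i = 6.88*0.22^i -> [6.88, 1.51, 0.33, 0.07, 0.02]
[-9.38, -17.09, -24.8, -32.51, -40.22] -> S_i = -9.38 + -7.71*i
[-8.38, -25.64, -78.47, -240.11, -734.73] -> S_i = -8.38*3.06^i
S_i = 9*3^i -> [9, 27, 81, 243, 729]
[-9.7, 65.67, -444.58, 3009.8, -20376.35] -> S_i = -9.70*(-6.77)^i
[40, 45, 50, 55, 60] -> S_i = 40 + 5*i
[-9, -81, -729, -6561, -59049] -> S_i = -9*9^i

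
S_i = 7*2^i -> [7, 14, 28, 56, 112]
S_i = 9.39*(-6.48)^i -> [9.39, -60.85, 394.29, -2555.0, 16556.39]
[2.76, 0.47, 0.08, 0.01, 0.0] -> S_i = 2.76*0.17^i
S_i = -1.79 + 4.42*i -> [-1.79, 2.63, 7.05, 11.47, 15.89]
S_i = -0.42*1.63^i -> [-0.42, -0.68, -1.12, -1.82, -2.96]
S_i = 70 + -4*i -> [70, 66, 62, 58, 54]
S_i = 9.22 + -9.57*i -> [9.22, -0.35, -9.92, -19.49, -29.06]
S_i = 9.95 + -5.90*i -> [9.95, 4.05, -1.85, -7.75, -13.65]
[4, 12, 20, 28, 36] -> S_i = 4 + 8*i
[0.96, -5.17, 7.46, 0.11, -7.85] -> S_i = Random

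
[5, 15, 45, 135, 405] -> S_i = 5*3^i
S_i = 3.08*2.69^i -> [3.08, 8.29, 22.29, 59.95, 161.27]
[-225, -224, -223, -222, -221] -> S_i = -225 + 1*i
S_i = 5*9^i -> [5, 45, 405, 3645, 32805]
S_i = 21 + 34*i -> [21, 55, 89, 123, 157]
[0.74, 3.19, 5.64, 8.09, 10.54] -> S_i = 0.74 + 2.45*i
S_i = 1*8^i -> [1, 8, 64, 512, 4096]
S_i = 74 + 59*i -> [74, 133, 192, 251, 310]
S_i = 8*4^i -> [8, 32, 128, 512, 2048]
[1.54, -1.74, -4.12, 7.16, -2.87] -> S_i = Random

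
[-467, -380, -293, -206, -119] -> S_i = -467 + 87*i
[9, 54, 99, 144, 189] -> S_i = 9 + 45*i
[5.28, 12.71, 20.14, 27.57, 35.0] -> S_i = 5.28 + 7.43*i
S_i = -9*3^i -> [-9, -27, -81, -243, -729]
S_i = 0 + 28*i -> [0, 28, 56, 84, 112]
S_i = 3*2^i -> [3, 6, 12, 24, 48]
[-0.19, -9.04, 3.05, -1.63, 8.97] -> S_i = Random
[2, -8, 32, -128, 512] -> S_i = 2*-4^i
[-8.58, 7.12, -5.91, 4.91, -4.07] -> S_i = -8.58*(-0.83)^i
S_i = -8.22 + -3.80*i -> [-8.22, -12.02, -15.82, -19.62, -23.42]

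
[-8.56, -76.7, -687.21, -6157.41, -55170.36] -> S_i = -8.56*8.96^i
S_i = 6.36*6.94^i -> [6.36, 44.14, 306.32, 2125.86, 14753.5]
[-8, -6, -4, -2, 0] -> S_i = -8 + 2*i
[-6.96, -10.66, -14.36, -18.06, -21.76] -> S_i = -6.96 + -3.70*i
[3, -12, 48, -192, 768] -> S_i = 3*-4^i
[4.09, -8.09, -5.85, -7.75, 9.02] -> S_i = Random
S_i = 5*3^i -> [5, 15, 45, 135, 405]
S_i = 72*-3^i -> [72, -216, 648, -1944, 5832]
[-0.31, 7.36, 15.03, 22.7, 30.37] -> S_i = -0.31 + 7.67*i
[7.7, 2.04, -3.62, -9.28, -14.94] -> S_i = 7.70 + -5.66*i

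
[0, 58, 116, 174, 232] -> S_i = 0 + 58*i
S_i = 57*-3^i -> [57, -171, 513, -1539, 4617]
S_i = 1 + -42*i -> [1, -41, -83, -125, -167]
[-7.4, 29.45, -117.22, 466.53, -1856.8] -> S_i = -7.40*(-3.98)^i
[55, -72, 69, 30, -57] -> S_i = Random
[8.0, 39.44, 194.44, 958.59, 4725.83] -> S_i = 8.00*4.93^i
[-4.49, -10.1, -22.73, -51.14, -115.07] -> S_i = -4.49*2.25^i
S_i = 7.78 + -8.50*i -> [7.78, -0.72, -9.22, -17.72, -26.22]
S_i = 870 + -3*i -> [870, 867, 864, 861, 858]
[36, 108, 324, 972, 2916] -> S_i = 36*3^i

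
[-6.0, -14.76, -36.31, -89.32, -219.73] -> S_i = -6.00*2.46^i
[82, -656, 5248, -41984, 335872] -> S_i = 82*-8^i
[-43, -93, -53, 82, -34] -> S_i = Random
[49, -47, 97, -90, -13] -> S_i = Random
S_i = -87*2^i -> [-87, -174, -348, -696, -1392]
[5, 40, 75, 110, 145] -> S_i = 5 + 35*i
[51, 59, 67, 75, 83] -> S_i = 51 + 8*i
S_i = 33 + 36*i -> [33, 69, 105, 141, 177]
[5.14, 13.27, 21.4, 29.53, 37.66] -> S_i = 5.14 + 8.13*i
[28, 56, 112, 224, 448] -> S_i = 28*2^i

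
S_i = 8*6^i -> [8, 48, 288, 1728, 10368]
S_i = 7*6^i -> [7, 42, 252, 1512, 9072]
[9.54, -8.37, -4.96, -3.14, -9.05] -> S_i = Random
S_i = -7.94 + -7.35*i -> [-7.94, -15.29, -22.64, -29.99, -37.34]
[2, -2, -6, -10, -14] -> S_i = 2 + -4*i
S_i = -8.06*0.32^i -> [-8.06, -2.58, -0.83, -0.26, -0.08]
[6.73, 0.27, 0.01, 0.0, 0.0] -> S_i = 6.73*0.04^i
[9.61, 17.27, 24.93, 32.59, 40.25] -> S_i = 9.61 + 7.66*i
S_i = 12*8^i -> [12, 96, 768, 6144, 49152]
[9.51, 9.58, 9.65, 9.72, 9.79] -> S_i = 9.51 + 0.07*i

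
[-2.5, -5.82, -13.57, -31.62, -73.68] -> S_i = -2.50*2.33^i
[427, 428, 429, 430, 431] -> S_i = 427 + 1*i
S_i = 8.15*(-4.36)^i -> [8.15, -35.53, 154.93, -675.49, 2945.12]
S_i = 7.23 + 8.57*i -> [7.23, 15.8, 24.37, 32.94, 41.51]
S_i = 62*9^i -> [62, 558, 5022, 45198, 406782]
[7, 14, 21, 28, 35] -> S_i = 7 + 7*i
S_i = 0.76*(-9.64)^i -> [0.76, -7.33, 70.63, -680.84, 6563.29]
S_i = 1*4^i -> [1, 4, 16, 64, 256]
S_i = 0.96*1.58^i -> [0.96, 1.52, 2.4, 3.79, 5.98]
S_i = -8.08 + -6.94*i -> [-8.08, -15.02, -21.96, -28.9, -35.84]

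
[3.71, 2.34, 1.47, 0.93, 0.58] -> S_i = 3.71*0.63^i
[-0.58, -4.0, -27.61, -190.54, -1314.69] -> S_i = -0.58*6.90^i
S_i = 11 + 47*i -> [11, 58, 105, 152, 199]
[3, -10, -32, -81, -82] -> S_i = Random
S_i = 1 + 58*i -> [1, 59, 117, 175, 233]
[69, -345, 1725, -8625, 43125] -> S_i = 69*-5^i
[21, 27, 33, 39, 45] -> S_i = 21 + 6*i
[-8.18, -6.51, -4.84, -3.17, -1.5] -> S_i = -8.18 + 1.67*i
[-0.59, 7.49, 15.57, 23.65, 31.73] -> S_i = -0.59 + 8.08*i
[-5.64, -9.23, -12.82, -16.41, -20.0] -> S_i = -5.64 + -3.59*i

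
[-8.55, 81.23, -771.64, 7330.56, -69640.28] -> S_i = -8.55*(-9.50)^i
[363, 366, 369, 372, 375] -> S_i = 363 + 3*i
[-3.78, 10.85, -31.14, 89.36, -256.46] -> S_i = -3.78*(-2.87)^i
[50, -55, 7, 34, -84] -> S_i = Random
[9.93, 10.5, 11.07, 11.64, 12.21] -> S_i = 9.93 + 0.57*i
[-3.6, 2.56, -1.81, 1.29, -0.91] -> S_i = -3.60*(-0.71)^i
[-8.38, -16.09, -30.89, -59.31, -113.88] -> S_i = -8.38*1.92^i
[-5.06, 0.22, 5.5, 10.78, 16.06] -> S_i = -5.06 + 5.28*i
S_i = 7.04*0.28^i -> [7.04, 1.97, 0.55, 0.15, 0.04]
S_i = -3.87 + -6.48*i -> [-3.87, -10.35, -16.83, -23.31, -29.79]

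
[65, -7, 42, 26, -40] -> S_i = Random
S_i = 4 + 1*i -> [4, 5, 6, 7, 8]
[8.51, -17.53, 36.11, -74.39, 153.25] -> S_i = 8.51*(-2.06)^i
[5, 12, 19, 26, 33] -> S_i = 5 + 7*i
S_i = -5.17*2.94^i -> [-5.17, -15.2, -44.69, -131.38, -386.26]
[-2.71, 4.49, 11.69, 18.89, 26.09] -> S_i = -2.71 + 7.20*i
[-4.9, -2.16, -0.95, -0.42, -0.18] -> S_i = -4.90*0.44^i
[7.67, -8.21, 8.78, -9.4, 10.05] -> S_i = 7.67*(-1.07)^i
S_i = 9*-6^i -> [9, -54, 324, -1944, 11664]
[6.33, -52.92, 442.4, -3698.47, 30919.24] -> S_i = 6.33*(-8.36)^i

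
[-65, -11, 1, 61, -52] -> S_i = Random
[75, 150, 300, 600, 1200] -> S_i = 75*2^i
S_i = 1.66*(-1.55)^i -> [1.66, -2.57, 3.99, -6.18, 9.58]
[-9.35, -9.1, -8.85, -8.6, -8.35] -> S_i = -9.35 + 0.25*i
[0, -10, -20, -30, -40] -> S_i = 0 + -10*i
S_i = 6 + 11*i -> [6, 17, 28, 39, 50]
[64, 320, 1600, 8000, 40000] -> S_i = 64*5^i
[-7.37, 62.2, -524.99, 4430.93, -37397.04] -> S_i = -7.37*(-8.44)^i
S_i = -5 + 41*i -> [-5, 36, 77, 118, 159]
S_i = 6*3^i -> [6, 18, 54, 162, 486]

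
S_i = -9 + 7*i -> [-9, -2, 5, 12, 19]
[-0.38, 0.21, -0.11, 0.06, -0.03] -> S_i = -0.38*(-0.54)^i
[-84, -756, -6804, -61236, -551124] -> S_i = -84*9^i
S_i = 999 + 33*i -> [999, 1032, 1065, 1098, 1131]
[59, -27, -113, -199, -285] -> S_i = 59 + -86*i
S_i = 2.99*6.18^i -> [2.99, 18.48, 114.2, 705.73, 4361.39]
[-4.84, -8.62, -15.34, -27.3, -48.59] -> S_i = -4.84*1.78^i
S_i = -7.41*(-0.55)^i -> [-7.41, 4.08, -2.24, 1.23, -0.68]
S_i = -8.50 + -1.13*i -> [-8.5, -9.63, -10.76, -11.89, -13.02]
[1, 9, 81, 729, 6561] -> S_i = 1*9^i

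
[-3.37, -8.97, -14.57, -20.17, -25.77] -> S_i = -3.37 + -5.60*i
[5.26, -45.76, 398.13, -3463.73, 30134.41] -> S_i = 5.26*(-8.70)^i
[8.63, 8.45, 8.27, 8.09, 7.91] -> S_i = 8.63 + -0.18*i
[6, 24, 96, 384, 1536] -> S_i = 6*4^i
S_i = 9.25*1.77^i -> [9.25, 16.37, 28.98, 51.29, 90.79]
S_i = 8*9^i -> [8, 72, 648, 5832, 52488]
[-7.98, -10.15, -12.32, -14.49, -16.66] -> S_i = -7.98 + -2.17*i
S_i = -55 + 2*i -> [-55, -53, -51, -49, -47]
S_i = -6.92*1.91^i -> [-6.92, -13.22, -25.24, -48.22, -92.1]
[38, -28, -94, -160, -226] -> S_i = 38 + -66*i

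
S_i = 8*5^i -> [8, 40, 200, 1000, 5000]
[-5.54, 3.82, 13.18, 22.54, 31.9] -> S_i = -5.54 + 9.36*i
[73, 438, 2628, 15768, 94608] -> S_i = 73*6^i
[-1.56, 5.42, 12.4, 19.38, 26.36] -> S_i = -1.56 + 6.98*i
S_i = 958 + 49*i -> [958, 1007, 1056, 1105, 1154]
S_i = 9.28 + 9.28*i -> [9.28, 18.56, 27.84, 37.12, 46.4]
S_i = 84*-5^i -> [84, -420, 2100, -10500, 52500]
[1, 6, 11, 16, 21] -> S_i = 1 + 5*i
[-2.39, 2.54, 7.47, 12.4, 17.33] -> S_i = -2.39 + 4.93*i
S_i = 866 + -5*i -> [866, 861, 856, 851, 846]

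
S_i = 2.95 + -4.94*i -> [2.95, -1.99, -6.93, -11.87, -16.81]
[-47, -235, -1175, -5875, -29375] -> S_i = -47*5^i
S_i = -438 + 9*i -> [-438, -429, -420, -411, -402]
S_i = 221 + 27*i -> [221, 248, 275, 302, 329]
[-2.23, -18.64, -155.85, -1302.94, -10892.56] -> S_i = -2.23*8.36^i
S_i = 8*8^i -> [8, 64, 512, 4096, 32768]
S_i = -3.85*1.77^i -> [-3.85, -6.81, -12.06, -21.35, -37.79]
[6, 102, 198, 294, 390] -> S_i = 6 + 96*i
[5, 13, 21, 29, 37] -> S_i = 5 + 8*i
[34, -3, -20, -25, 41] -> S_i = Random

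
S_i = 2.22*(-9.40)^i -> [2.22, -20.87, 196.16, -1843.9, 17332.63]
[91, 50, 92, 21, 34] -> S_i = Random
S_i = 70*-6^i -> [70, -420, 2520, -15120, 90720]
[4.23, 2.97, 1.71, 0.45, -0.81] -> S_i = 4.23 + -1.26*i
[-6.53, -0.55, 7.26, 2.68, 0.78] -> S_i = Random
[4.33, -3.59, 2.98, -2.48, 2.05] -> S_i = 4.33*(-0.83)^i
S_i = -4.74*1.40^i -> [-4.74, -6.64, -9.29, -13.01, -18.21]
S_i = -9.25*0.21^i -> [-9.25, -1.94, -0.41, -0.09, -0.02]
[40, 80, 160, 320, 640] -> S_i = 40*2^i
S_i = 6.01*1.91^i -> [6.01, 11.48, 21.93, 41.88, 79.98]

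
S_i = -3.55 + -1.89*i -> [-3.55, -5.44, -7.33, -9.22, -11.11]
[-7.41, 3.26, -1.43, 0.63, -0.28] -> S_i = -7.41*(-0.44)^i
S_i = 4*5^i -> [4, 20, 100, 500, 2500]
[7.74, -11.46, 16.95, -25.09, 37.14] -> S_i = 7.74*(-1.48)^i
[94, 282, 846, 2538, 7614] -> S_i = 94*3^i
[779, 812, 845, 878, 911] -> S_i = 779 + 33*i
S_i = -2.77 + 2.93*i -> [-2.77, 0.16, 3.09, 6.02, 8.95]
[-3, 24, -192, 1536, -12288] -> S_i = -3*-8^i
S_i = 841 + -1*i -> [841, 840, 839, 838, 837]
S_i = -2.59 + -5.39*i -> [-2.59, -7.98, -13.37, -18.76, -24.15]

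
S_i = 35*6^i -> [35, 210, 1260, 7560, 45360]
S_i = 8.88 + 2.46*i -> [8.88, 11.34, 13.8, 16.26, 18.72]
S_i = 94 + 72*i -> [94, 166, 238, 310, 382]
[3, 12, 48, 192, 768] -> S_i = 3*4^i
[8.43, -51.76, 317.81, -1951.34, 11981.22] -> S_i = 8.43*(-6.14)^i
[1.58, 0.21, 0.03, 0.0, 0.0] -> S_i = 1.58*0.13^i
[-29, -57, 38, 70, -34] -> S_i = Random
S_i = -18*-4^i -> [-18, 72, -288, 1152, -4608]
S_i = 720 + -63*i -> [720, 657, 594, 531, 468]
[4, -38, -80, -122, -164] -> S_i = 4 + -42*i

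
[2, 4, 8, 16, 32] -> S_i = 2*2^i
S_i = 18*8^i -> [18, 144, 1152, 9216, 73728]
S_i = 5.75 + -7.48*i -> [5.75, -1.73, -9.21, -16.69, -24.17]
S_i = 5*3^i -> [5, 15, 45, 135, 405]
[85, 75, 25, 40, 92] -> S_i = Random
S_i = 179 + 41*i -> [179, 220, 261, 302, 343]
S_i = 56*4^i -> [56, 224, 896, 3584, 14336]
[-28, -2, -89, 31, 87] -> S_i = Random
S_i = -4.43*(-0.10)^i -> [-4.43, 0.44, -0.04, 0.0, -0.0]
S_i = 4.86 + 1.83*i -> [4.86, 6.69, 8.52, 10.35, 12.18]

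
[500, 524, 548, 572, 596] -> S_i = 500 + 24*i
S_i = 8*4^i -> [8, 32, 128, 512, 2048]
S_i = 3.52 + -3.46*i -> [3.52, 0.06, -3.4, -6.86, -10.32]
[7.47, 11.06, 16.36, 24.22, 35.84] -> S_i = 7.47*1.48^i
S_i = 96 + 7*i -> [96, 103, 110, 117, 124]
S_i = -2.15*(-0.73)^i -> [-2.15, 1.57, -1.15, 0.84, -0.61]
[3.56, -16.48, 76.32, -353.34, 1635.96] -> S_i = 3.56*(-4.63)^i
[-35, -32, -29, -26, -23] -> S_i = -35 + 3*i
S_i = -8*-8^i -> [-8, 64, -512, 4096, -32768]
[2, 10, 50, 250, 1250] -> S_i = 2*5^i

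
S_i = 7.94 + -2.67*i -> [7.94, 5.27, 2.6, -0.07, -2.74]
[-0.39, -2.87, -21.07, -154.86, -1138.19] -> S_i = -0.39*7.35^i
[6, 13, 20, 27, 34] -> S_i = 6 + 7*i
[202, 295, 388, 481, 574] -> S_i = 202 + 93*i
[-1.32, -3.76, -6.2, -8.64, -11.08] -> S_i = -1.32 + -2.44*i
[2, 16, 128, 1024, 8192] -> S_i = 2*8^i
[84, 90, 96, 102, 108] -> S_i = 84 + 6*i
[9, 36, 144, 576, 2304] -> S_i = 9*4^i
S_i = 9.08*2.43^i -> [9.08, 22.06, 53.62, 130.29, 316.6]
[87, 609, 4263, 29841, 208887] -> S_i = 87*7^i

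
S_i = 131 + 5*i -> [131, 136, 141, 146, 151]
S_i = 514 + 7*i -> [514, 521, 528, 535, 542]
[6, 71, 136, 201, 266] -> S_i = 6 + 65*i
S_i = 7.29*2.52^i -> [7.29, 18.37, 46.29, 116.66, 293.99]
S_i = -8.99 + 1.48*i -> [-8.99, -7.51, -6.03, -4.55, -3.07]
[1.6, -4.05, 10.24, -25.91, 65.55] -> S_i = 1.60*(-2.53)^i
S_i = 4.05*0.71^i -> [4.05, 2.88, 2.04, 1.45, 1.03]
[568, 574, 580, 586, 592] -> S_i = 568 + 6*i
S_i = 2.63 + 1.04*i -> [2.63, 3.67, 4.71, 5.75, 6.79]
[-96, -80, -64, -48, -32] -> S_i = -96 + 16*i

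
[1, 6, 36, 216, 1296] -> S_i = 1*6^i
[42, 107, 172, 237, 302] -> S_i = 42 + 65*i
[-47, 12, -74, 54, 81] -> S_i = Random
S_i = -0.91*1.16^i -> [-0.91, -1.06, -1.22, -1.42, -1.65]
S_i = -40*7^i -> [-40, -280, -1960, -13720, -96040]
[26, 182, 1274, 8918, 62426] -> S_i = 26*7^i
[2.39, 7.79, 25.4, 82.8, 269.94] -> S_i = 2.39*3.26^i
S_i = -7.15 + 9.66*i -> [-7.15, 2.51, 12.17, 21.83, 31.49]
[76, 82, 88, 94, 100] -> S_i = 76 + 6*i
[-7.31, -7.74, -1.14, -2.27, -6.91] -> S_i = Random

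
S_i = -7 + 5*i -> [-7, -2, 3, 8, 13]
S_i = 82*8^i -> [82, 656, 5248, 41984, 335872]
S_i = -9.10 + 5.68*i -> [-9.1, -3.42, 2.26, 7.94, 13.62]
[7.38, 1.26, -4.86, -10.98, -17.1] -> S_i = 7.38 + -6.12*i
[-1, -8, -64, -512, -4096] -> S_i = -1*8^i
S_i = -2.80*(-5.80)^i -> [-2.8, 16.24, -94.19, 546.31, -3168.62]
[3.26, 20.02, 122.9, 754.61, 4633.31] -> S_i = 3.26*6.14^i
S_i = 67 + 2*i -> [67, 69, 71, 73, 75]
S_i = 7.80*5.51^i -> [7.8, 42.98, 236.81, 1304.82, 7189.54]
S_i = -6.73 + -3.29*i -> [-6.73, -10.02, -13.31, -16.6, -19.89]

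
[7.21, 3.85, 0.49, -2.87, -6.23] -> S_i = 7.21 + -3.36*i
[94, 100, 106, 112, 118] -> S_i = 94 + 6*i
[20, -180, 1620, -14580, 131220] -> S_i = 20*-9^i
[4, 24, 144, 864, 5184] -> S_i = 4*6^i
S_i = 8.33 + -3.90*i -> [8.33, 4.43, 0.53, -3.37, -7.27]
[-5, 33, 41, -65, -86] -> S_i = Random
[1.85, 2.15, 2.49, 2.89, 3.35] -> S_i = 1.85*1.16^i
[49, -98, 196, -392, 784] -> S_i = 49*-2^i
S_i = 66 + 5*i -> [66, 71, 76, 81, 86]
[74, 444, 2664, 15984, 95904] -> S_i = 74*6^i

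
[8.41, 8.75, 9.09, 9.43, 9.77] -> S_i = 8.41 + 0.34*i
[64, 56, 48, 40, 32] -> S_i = 64 + -8*i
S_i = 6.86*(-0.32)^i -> [6.86, -2.2, 0.7, -0.22, 0.07]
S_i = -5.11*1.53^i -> [-5.11, -7.82, -11.96, -18.3, -28.0]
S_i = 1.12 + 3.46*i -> [1.12, 4.58, 8.04, 11.5, 14.96]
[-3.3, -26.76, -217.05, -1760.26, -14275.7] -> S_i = -3.30*8.11^i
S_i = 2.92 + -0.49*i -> [2.92, 2.43, 1.94, 1.45, 0.96]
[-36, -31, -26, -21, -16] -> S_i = -36 + 5*i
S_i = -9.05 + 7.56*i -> [-9.05, -1.49, 6.07, 13.63, 21.19]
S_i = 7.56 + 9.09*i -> [7.56, 16.65, 25.74, 34.83, 43.92]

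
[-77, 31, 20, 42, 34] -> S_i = Random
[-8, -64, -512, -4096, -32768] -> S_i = -8*8^i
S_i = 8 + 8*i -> [8, 16, 24, 32, 40]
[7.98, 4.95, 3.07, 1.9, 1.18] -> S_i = 7.98*0.62^i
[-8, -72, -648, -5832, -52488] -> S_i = -8*9^i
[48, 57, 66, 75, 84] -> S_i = 48 + 9*i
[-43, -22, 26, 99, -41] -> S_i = Random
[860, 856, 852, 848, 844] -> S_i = 860 + -4*i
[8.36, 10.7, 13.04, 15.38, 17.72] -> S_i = 8.36 + 2.34*i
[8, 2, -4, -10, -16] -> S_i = 8 + -6*i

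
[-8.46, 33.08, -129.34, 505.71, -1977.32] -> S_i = -8.46*(-3.91)^i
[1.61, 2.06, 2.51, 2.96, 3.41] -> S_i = 1.61 + 0.45*i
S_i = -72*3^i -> [-72, -216, -648, -1944, -5832]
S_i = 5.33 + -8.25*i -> [5.33, -2.92, -11.17, -19.42, -27.67]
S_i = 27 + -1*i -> [27, 26, 25, 24, 23]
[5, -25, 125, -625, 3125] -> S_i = 5*-5^i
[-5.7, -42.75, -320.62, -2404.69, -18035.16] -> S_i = -5.70*7.50^i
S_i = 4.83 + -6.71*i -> [4.83, -1.88, -8.59, -15.3, -22.01]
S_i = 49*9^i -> [49, 441, 3969, 35721, 321489]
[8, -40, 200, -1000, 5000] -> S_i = 8*-5^i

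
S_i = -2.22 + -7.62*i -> [-2.22, -9.84, -17.46, -25.08, -32.7]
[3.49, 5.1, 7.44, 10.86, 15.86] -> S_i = 3.49*1.46^i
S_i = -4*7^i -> [-4, -28, -196, -1372, -9604]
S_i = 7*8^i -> [7, 56, 448, 3584, 28672]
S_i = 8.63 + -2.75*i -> [8.63, 5.88, 3.13, 0.38, -2.37]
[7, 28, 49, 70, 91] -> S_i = 7 + 21*i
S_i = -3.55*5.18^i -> [-3.55, -18.39, -95.26, -493.42, -2555.92]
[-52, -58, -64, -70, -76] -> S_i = -52 + -6*i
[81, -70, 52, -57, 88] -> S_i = Random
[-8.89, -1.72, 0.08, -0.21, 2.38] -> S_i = Random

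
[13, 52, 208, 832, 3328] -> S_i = 13*4^i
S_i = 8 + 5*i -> [8, 13, 18, 23, 28]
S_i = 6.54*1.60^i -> [6.54, 10.46, 16.74, 26.79, 42.86]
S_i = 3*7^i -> [3, 21, 147, 1029, 7203]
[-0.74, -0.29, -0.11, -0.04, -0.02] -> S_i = -0.74*0.39^i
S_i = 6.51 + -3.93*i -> [6.51, 2.58, -1.35, -5.28, -9.21]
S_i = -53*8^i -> [-53, -424, -3392, -27136, -217088]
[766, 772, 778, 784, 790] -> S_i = 766 + 6*i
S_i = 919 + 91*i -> [919, 1010, 1101, 1192, 1283]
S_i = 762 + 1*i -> [762, 763, 764, 765, 766]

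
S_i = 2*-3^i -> [2, -6, 18, -54, 162]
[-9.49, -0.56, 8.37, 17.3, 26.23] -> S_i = -9.49 + 8.93*i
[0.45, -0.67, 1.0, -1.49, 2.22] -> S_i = 0.45*(-1.49)^i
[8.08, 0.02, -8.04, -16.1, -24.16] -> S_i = 8.08 + -8.06*i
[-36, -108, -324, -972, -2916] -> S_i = -36*3^i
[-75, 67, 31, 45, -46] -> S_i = Random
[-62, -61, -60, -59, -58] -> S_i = -62 + 1*i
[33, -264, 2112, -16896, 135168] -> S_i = 33*-8^i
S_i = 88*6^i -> [88, 528, 3168, 19008, 114048]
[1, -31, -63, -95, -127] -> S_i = 1 + -32*i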